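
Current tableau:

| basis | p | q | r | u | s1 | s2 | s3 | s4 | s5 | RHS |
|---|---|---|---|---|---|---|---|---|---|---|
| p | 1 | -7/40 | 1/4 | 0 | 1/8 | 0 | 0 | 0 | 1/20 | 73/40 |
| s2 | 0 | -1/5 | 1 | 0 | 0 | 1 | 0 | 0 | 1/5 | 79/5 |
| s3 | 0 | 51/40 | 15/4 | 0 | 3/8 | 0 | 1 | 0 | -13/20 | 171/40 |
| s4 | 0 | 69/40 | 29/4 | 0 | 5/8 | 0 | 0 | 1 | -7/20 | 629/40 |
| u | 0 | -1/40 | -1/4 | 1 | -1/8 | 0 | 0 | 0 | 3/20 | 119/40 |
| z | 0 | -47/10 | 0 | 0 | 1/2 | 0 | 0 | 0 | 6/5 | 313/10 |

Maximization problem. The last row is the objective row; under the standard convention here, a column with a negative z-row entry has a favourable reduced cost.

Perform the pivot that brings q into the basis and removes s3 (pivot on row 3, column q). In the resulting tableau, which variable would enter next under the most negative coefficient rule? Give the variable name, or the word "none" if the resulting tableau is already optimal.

s5

Pivot element 51/40. New z-row = old z-row − (-47/10)·(row 3/(51/40)).
Updated z-row coefficients: p: 0, q: 0, r: 235/17, u: 0, s1: 32/17, s2: 0, s3: 188/51, s4: 0, s5: -61/51.
The most negative is -61/51 in column s5, so s5 would enter next.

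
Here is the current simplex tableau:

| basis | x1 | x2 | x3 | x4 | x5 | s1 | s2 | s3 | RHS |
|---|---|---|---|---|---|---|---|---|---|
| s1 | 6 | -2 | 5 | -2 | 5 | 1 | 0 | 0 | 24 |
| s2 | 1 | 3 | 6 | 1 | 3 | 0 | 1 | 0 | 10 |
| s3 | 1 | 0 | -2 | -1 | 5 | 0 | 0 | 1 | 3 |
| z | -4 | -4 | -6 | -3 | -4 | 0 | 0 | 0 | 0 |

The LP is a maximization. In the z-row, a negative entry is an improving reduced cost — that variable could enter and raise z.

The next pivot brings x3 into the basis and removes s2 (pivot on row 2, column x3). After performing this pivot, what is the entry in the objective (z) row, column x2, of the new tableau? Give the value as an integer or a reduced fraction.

-1

Pivot element is row 2, column x3: 6.
Normalize row 2: new (row 2, x2) = 3/6 = 1/2.
z-row ← z-row − (-6)·(new row 2): -4 − (-6)·(1/2) = -1.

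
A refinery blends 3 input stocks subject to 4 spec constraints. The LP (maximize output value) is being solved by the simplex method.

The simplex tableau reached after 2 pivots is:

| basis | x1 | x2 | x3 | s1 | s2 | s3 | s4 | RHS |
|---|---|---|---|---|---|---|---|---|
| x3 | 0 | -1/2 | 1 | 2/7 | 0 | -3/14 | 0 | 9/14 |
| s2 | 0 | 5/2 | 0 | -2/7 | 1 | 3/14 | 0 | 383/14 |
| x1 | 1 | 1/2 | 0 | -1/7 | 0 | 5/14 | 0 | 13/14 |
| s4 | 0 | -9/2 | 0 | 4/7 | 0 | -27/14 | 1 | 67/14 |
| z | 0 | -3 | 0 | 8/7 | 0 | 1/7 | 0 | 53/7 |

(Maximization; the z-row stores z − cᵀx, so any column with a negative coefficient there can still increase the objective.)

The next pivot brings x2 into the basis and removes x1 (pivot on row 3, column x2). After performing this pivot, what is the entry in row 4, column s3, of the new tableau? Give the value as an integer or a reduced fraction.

9/7

Pivot element is row 3, column x2: 1/2.
Normalize row 3: new (row 3, s3) = (5/14)/(1/2) = 5/7.
row 4 ← row 4 − (-9/2)·(new row 3): -27/14 − (-9/2)·(5/7) = 9/7.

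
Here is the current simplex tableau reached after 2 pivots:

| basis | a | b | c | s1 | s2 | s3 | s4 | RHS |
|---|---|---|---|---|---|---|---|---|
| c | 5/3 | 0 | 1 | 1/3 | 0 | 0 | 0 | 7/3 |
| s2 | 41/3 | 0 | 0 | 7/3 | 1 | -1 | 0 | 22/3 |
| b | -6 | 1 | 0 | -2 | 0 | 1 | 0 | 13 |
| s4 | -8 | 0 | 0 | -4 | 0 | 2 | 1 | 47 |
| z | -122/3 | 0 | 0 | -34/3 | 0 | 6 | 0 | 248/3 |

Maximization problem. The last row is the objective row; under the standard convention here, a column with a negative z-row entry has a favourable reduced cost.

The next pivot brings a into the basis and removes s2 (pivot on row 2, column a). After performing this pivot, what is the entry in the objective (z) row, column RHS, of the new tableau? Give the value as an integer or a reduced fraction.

Pivot element is row 2, column a: 41/3.
Normalize row 2: new (row 2, RHS) = (22/3)/(41/3) = 22/41.
z-row ← z-row − (-122/3)·(new row 2): 248/3 − (-122/3)·(22/41) = 4284/41.

4284/41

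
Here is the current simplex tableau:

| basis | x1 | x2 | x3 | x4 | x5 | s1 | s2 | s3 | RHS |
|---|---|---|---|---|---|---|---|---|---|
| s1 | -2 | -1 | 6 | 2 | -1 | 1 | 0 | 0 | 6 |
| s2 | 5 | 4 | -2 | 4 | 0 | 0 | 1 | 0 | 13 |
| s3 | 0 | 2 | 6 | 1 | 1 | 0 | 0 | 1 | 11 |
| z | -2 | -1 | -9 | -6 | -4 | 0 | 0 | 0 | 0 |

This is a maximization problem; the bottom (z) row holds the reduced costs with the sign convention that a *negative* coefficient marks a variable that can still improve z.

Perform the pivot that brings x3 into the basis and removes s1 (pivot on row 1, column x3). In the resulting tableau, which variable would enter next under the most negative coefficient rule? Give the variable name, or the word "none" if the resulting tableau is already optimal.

x5

Pivot element 6. New z-row = old z-row − (-9)·(row 1/6).
Updated z-row coefficients: x1: -5, x2: -5/2, x3: 0, x4: -3, x5: -11/2, s1: 3/2, s2: 0, s3: 0.
The most negative is -11/2 in column x5, so x5 would enter next.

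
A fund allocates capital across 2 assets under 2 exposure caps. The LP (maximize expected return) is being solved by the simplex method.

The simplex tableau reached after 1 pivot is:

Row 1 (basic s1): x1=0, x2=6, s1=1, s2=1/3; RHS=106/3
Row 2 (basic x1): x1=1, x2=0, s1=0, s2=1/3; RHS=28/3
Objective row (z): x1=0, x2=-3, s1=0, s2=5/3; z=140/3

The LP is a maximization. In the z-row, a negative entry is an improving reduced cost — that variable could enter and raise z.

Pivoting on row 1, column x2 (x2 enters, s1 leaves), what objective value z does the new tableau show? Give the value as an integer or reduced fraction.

Minimum ratio for x2: (106/3)/6 = 53/9.
z changes by −(z-row coeff of x2)·ratio = −(-3)·(53/9) = 53/3.
New z = 140/3 + (53/3) = 193/3.

193/3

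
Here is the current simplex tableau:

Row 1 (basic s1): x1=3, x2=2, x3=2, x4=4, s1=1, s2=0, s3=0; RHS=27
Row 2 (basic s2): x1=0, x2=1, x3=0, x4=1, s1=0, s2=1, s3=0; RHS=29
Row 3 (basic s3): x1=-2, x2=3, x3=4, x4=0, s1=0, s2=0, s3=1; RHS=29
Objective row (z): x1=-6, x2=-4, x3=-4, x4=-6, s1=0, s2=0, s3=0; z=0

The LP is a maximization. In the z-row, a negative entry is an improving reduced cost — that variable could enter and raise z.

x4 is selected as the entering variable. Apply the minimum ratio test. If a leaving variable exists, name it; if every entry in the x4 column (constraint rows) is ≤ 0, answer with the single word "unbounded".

s1

Ratios: row 1 (s1): 27/4 = 27/4; row 2 (s2): 29/1 = 29; row 3 (s3): entry 0 ≤ 0, skip.
Minimum ratio is in the s1 row, so s1 leaves.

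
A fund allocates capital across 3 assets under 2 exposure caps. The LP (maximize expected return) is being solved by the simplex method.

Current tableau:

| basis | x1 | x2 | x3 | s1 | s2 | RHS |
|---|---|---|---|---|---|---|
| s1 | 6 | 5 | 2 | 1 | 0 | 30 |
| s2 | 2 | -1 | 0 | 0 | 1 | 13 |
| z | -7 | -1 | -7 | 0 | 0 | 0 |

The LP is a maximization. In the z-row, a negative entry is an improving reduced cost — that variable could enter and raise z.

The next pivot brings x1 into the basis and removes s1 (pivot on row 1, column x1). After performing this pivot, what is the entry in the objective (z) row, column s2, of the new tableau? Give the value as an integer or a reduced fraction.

Pivot element is row 1, column x1: 6.
Normalize row 1: new (row 1, s2) = 0/6 = 0.
z-row ← z-row − (-7)·(new row 1): 0 − (-7)·0 = 0.

0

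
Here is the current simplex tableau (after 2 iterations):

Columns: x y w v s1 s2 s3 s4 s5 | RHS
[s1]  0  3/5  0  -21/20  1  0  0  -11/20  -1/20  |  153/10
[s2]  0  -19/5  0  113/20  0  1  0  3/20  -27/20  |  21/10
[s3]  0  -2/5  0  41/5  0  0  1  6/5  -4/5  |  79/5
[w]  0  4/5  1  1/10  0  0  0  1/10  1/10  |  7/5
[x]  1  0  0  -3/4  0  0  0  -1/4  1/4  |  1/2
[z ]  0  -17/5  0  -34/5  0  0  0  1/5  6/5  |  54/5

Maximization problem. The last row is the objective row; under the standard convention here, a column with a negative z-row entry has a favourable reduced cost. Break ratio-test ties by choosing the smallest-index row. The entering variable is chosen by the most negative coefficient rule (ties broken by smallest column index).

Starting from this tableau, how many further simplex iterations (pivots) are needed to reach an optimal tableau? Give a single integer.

2

pivot: v in, s2 out → z = 1506/113
pivot: y in, w out → z = 181/7
No improving column remains; optimal.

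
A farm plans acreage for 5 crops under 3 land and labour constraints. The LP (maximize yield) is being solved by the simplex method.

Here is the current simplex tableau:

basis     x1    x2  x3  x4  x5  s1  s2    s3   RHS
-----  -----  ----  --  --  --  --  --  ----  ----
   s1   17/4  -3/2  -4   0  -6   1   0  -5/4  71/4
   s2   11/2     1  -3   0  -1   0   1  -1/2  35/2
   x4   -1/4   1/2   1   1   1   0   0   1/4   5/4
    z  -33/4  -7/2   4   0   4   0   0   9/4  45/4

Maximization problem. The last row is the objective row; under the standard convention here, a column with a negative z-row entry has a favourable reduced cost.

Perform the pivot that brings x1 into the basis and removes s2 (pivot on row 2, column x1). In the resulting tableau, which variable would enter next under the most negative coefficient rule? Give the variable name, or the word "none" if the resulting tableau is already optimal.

x2

Pivot element 11/2. New z-row = old z-row − (-33/4)·(row 2/(11/2)).
Updated z-row coefficients: x1: 0, x2: -2, x3: -1/2, x4: 0, x5: 5/2, s1: 0, s2: 3/2, s3: 3/2.
The most negative is -2 in column x2, so x2 would enter next.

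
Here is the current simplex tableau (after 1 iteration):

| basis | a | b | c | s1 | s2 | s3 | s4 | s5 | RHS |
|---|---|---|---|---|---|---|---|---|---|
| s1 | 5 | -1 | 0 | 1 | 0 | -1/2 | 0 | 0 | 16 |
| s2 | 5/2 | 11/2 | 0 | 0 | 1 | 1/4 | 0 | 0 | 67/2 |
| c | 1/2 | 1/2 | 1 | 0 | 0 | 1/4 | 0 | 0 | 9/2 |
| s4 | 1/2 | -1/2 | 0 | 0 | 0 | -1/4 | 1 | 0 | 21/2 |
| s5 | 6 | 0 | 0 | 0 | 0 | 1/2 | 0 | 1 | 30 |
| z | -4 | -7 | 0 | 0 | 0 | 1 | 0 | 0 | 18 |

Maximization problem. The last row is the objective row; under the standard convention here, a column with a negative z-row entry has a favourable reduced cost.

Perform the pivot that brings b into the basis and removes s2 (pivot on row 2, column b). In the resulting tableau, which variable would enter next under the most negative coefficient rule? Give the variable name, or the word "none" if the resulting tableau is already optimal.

a

Pivot element 11/2. New z-row = old z-row − (-7)·(row 2/(11/2)).
Updated z-row coefficients: a: -9/11, b: 0, c: 0, s1: 0, s2: 14/11, s3: 29/22, s4: 0, s5: 0.
The most negative is -9/11 in column a, so a would enter next.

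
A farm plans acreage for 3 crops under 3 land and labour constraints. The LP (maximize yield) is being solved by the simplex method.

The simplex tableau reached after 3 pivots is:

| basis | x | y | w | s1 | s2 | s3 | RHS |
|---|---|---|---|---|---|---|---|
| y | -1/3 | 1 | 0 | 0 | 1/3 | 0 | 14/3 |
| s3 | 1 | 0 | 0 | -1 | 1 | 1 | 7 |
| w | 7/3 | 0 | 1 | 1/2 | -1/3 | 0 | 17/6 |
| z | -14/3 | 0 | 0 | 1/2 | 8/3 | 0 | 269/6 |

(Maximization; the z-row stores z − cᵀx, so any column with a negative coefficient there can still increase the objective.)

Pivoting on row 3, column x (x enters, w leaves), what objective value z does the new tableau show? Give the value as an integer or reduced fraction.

101/2

Minimum ratio for x: (17/6)/(7/3) = 17/14.
z changes by −(z-row coeff of x)·ratio = −(-14/3)·(17/14) = 17/3.
New z = 269/6 + (17/3) = 101/2.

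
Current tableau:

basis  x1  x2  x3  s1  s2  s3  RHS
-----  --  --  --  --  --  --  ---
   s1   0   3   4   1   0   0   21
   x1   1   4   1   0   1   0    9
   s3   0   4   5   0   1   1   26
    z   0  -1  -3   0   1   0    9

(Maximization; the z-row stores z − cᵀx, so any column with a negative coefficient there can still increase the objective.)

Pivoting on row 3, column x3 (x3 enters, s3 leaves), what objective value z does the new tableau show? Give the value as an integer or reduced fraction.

Minimum ratio for x3: 26/5 = 26/5.
z changes by −(z-row coeff of x3)·ratio = −(-3)·(26/5) = 78/5.
New z = 9 + (78/5) = 123/5.

123/5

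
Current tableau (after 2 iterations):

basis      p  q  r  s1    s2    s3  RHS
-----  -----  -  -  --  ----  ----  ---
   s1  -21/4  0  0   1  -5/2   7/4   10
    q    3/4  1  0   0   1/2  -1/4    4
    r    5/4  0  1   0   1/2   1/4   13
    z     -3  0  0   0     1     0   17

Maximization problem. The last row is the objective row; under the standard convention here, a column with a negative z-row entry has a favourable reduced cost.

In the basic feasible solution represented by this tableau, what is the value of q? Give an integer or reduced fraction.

q is basic (row 2); its value is the RHS of that row: 4.

4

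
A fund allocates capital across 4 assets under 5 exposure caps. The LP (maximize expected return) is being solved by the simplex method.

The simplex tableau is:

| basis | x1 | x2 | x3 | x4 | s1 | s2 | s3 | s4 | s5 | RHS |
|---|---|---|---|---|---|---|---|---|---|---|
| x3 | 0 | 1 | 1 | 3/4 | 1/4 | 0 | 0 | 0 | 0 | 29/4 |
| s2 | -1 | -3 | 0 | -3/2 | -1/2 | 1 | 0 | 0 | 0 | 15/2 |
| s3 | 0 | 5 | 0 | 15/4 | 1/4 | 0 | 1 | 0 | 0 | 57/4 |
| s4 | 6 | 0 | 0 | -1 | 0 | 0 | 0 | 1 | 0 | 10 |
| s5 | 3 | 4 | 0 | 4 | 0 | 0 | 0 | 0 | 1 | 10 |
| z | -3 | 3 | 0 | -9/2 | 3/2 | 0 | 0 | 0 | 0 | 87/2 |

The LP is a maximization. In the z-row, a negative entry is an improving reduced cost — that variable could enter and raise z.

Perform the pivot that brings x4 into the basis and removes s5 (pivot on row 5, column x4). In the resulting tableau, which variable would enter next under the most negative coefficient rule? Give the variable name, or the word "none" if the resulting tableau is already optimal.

Pivot element 4. New z-row = old z-row − (-9/2)·(row 5/4).
Updated z-row coefficients: x1: 3/8, x2: 15/2, x3: 0, x4: 0, s1: 3/2, s2: 0, s3: 0, s4: 0, s5: 9/8.
No coefficient is strictly negative; the tableau after this pivot is optimal.

none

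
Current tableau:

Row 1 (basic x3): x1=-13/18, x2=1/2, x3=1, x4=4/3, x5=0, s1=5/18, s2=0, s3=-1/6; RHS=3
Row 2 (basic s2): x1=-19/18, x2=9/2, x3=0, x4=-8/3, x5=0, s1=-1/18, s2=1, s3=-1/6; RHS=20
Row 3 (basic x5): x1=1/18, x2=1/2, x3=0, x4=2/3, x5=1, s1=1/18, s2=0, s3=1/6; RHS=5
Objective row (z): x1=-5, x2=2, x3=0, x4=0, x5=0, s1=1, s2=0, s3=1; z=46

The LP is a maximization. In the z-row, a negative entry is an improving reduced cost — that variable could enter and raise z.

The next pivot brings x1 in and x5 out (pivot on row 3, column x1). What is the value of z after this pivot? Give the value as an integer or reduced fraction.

Minimum ratio for x1: 5/(1/18) = 90.
z changes by −(z-row coeff of x1)·ratio = −(-5)·90 = 450.
New z = 46 + 450 = 496.

496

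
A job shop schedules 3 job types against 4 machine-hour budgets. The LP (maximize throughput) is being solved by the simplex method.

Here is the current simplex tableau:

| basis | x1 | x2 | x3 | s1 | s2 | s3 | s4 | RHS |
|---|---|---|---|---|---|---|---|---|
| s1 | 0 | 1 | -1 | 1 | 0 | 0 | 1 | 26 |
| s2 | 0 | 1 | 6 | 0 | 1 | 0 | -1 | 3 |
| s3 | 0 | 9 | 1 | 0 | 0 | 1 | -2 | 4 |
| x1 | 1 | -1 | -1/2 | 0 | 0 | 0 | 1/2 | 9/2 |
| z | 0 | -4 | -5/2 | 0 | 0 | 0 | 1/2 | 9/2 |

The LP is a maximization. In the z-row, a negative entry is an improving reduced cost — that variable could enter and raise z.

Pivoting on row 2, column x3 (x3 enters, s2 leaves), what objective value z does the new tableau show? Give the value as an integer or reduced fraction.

23/4

Minimum ratio for x3: 3/6 = 1/2.
z changes by −(z-row coeff of x3)·ratio = −(-5/2)·(1/2) = 5/4.
New z = 9/2 + (5/4) = 23/4.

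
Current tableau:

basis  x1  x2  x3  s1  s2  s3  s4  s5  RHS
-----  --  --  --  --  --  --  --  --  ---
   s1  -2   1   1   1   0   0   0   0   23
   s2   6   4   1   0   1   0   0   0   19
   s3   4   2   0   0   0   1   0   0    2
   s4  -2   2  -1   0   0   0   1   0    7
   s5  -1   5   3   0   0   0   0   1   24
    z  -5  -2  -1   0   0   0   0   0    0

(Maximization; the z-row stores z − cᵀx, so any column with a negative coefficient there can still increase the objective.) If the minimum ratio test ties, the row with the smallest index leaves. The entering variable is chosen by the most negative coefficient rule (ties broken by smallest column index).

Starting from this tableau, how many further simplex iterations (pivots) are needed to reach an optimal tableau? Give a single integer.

2

pivot: x1 in, s3 out → z = 5/2
pivot: x3 in, s5 out → z = 32/3
No improving column remains; optimal.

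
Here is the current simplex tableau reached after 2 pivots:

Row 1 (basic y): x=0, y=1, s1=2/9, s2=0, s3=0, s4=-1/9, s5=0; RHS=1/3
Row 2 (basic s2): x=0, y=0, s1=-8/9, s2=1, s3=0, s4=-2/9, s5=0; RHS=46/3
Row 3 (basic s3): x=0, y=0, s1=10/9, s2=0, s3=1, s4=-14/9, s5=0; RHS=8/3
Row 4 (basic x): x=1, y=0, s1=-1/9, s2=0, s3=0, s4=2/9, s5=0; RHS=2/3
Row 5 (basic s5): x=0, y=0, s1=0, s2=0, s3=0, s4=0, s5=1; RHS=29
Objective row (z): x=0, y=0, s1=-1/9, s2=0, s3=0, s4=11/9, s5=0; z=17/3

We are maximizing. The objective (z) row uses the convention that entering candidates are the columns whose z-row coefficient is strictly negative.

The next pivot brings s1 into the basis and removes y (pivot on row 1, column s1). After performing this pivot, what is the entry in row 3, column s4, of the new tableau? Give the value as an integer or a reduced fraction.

Pivot element is row 1, column s1: 2/9.
Normalize row 1: new (row 1, s4) = (-1/9)/(2/9) = -1/2.
row 3 ← row 3 − (10/9)·(new row 1): -14/9 − (10/9)·(-1/2) = -1.

-1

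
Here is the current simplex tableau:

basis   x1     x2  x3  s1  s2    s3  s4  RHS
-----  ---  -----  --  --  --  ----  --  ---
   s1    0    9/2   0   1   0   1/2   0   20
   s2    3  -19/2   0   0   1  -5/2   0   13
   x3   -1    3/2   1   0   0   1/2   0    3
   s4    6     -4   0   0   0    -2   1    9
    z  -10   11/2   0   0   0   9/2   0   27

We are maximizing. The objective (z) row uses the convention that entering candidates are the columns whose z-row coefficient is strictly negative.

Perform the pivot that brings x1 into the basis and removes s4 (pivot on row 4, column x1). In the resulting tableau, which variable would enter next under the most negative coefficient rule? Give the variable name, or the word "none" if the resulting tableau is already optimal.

Pivot element 6. New z-row = old z-row − (-10)·(row 4/6).
Updated z-row coefficients: x1: 0, x2: -7/6, x3: 0, s1: 0, s2: 0, s3: 7/6, s4: 5/3.
The most negative is -7/6 in column x2, so x2 would enter next.

x2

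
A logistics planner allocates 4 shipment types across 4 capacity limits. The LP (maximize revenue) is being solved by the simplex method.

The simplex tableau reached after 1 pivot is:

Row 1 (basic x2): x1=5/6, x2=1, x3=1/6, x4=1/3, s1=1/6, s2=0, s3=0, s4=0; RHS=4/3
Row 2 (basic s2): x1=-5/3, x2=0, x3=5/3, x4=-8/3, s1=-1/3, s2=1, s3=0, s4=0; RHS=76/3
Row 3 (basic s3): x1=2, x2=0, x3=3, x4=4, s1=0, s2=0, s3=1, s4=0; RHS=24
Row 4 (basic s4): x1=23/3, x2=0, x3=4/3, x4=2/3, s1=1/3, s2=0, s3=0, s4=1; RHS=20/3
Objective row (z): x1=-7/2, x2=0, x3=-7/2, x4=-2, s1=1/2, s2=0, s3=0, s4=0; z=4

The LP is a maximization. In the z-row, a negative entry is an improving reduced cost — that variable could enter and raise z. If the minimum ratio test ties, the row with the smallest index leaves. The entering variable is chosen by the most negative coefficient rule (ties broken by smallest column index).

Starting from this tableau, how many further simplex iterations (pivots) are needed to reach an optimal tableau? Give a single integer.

pivot: x1 in, s4 out → z = 162/23
pivot: x3 in, x1 out → z = 43/2
pivot: x4 in, x2 out → z = 22
No improving column remains; optimal.

3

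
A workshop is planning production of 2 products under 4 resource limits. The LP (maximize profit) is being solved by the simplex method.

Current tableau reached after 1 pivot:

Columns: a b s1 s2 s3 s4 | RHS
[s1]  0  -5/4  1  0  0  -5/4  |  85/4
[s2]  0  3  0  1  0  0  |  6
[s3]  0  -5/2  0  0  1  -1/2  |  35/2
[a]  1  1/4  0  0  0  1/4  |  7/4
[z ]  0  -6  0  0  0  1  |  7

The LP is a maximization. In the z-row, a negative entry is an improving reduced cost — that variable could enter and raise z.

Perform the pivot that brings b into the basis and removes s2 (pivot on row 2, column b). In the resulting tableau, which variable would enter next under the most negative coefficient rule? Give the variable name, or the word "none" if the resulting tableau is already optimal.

none

Pivot element 3. New z-row = old z-row − (-6)·(row 2/3).
Updated z-row coefficients: a: 0, b: 0, s1: 0, s2: 2, s3: 0, s4: 1.
No coefficient is strictly negative; the tableau after this pivot is optimal.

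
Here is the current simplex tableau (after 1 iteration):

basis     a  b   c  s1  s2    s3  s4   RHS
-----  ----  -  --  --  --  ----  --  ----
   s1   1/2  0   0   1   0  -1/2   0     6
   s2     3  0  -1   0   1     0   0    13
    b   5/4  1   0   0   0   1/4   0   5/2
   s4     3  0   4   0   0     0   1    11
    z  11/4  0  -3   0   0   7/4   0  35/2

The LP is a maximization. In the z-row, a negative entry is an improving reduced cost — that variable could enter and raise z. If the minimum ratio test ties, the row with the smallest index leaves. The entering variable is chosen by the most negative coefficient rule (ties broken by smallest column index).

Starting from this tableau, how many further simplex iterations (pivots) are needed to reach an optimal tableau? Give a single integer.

pivot: c in, s4 out → z = 103/4
No improving column remains; optimal.

1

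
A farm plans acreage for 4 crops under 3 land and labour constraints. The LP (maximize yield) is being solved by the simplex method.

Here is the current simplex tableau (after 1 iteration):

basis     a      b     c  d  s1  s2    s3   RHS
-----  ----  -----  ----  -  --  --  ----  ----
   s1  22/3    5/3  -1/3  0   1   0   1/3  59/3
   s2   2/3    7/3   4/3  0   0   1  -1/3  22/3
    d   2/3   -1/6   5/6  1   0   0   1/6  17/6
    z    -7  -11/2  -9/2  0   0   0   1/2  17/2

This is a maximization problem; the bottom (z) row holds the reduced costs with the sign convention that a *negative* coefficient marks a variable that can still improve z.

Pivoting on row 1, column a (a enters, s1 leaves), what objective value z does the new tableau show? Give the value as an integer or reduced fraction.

300/11

Minimum ratio for a: (59/3)/(22/3) = 59/22.
z changes by −(z-row coeff of a)·ratio = −(-7)·(59/22) = 413/22.
New z = 17/2 + (413/22) = 300/11.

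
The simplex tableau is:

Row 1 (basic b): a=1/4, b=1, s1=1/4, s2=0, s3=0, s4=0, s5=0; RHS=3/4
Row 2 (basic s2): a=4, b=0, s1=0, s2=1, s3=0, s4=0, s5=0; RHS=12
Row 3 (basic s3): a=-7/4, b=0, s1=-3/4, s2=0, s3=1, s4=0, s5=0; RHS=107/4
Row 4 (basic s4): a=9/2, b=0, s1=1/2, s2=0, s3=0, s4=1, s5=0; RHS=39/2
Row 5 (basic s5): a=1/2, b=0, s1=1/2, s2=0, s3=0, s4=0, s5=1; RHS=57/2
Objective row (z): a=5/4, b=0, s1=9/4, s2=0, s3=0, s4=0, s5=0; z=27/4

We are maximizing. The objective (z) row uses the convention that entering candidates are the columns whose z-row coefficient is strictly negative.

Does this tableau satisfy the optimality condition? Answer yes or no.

No objective-row coefficient is strictly negative, so no entering variable exists; the tableau is optimal.

yes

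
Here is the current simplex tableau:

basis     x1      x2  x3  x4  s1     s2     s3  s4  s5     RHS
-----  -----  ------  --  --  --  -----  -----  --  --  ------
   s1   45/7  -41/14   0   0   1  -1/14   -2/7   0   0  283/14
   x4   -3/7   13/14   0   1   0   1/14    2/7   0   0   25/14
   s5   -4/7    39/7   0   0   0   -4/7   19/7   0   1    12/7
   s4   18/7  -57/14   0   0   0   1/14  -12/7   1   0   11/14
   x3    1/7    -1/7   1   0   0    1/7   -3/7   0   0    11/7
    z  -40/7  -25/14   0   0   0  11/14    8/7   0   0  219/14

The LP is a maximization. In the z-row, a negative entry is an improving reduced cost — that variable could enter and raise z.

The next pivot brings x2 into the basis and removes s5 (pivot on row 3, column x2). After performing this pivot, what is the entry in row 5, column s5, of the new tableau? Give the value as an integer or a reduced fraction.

1/39

Pivot element is row 3, column x2: 39/7.
Normalize row 3: new (row 3, s5) = 1/(39/7) = 7/39.
row 5 ← row 5 − (-1/7)·(new row 3): 0 − (-1/7)·(7/39) = 1/39.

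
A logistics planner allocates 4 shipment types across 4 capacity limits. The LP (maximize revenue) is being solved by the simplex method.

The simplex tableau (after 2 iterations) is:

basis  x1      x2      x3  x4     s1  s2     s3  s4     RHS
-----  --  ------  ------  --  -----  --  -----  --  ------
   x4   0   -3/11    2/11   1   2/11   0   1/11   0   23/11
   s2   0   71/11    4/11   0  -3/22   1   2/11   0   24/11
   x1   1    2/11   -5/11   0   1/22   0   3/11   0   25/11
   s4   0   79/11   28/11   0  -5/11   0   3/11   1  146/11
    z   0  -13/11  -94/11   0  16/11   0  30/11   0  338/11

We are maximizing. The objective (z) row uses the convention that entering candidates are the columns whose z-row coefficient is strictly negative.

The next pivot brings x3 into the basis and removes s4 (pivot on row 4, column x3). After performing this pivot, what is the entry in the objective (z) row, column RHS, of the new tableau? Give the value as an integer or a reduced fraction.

527/7

Pivot element is row 4, column x3: 28/11.
Normalize row 4: new (row 4, RHS) = (146/11)/(28/11) = 73/14.
z-row ← z-row − (-94/11)·(new row 4): 338/11 − (-94/11)·(73/14) = 527/7.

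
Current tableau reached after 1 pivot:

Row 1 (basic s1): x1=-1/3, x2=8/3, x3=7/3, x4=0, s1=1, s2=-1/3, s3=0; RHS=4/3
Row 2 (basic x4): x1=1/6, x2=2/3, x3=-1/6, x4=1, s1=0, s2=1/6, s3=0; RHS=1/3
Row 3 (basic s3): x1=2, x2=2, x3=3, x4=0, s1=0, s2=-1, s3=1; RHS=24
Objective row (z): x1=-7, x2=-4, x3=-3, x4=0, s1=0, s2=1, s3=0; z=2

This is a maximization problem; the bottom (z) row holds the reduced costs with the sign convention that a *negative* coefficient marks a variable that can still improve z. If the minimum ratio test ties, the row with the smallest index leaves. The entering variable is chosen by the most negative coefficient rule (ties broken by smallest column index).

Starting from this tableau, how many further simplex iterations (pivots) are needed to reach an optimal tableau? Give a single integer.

2

pivot: x1 in, x4 out → z = 16
pivot: x3 in, s1 out → z = 26
No improving column remains; optimal.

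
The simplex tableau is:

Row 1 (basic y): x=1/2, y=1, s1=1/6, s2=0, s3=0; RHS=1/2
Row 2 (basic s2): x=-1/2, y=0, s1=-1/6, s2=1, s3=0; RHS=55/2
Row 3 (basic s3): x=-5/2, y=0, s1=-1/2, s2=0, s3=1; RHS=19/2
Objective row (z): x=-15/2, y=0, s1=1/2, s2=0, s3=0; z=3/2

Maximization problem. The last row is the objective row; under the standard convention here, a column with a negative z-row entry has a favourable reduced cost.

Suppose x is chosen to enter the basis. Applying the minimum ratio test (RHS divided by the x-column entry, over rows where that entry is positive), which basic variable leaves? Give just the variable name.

y

Ratios: row 1 (y): (1/2)/(1/2) = 1; row 2 (s2): entry -1/2 ≤ 0, skip; row 3 (s3): entry -5/2 ≤ 0, skip.
Minimum ratio 1 is in the y row, so y leaves.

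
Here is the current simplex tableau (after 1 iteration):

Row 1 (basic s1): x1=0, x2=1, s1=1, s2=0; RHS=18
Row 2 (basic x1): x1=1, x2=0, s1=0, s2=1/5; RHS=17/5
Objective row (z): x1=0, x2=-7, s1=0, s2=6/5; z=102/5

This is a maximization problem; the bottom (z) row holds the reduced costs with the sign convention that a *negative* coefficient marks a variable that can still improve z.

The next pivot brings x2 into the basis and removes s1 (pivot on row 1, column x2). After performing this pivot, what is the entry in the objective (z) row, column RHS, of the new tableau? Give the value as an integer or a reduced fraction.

Pivot element is row 1, column x2: 1.
Normalize row 1: new (row 1, RHS) = 18/1 = 18.
z-row ← z-row − (-7)·(new row 1): 102/5 − (-7)·18 = 732/5.

732/5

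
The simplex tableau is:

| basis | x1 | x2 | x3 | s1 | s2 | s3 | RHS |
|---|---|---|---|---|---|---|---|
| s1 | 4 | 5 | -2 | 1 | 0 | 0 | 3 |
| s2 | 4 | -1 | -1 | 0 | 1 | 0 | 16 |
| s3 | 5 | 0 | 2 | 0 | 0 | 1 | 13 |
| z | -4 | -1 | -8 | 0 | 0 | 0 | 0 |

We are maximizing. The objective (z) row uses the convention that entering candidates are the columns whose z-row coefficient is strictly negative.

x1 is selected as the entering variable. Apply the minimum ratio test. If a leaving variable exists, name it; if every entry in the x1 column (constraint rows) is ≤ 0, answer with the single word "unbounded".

s1

Ratios: row 1 (s1): 3/4 = 3/4; row 2 (s2): 16/4 = 4; row 3 (s3): 13/5 = 13/5.
Minimum ratio is in the s1 row, so s1 leaves.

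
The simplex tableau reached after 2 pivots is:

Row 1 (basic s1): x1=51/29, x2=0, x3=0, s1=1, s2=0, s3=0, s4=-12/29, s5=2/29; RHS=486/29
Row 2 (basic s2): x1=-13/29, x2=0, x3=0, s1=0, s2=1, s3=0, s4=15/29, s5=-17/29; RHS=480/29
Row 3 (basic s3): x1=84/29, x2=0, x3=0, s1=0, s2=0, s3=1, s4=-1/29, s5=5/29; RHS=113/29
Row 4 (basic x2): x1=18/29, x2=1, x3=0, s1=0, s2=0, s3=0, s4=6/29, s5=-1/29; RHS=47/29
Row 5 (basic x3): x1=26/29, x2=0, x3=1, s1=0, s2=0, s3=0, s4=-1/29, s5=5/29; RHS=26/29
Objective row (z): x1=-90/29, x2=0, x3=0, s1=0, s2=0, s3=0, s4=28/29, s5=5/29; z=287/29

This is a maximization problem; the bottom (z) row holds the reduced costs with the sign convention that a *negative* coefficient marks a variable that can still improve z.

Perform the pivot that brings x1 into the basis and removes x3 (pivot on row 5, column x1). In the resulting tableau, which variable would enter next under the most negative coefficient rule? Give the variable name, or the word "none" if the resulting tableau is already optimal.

none

Pivot element 26/29. New z-row = old z-row − (-90/29)·(row 5/(26/29)).
Updated z-row coefficients: x1: 0, x2: 0, x3: 45/13, s1: 0, s2: 0, s3: 0, s4: 11/13, s5: 10/13.
No coefficient is strictly negative; the tableau after this pivot is optimal.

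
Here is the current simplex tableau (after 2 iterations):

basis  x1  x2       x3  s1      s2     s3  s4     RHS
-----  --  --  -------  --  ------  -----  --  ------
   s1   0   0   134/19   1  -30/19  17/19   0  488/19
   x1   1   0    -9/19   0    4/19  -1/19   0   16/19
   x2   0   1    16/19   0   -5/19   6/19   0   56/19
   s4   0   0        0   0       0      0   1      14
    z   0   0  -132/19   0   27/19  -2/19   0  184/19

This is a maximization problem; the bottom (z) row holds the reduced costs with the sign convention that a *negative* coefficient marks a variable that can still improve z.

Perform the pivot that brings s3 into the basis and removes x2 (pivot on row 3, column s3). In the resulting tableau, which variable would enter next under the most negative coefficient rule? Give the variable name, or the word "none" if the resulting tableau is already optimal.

Pivot element 6/19. New z-row = old z-row − (-2/19)·(row 3/(6/19)).
Updated z-row coefficients: x1: 0, x2: 1/3, x3: -20/3, s1: 0, s2: 4/3, s3: 0, s4: 0.
The most negative is -20/3 in column x3, so x3 would enter next.

x3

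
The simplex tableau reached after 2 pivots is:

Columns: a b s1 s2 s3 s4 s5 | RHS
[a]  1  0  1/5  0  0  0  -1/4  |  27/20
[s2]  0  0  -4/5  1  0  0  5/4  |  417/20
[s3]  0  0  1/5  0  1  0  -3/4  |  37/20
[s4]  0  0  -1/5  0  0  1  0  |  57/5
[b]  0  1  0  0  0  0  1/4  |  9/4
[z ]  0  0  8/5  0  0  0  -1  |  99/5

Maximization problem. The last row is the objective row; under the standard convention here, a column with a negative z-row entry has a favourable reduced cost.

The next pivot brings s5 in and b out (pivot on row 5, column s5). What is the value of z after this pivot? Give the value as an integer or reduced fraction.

144/5

Minimum ratio for s5: (9/4)/(1/4) = 9.
z changes by −(z-row coeff of s5)·ratio = −(-1)·9 = 9.
New z = 99/5 + 9 = 144/5.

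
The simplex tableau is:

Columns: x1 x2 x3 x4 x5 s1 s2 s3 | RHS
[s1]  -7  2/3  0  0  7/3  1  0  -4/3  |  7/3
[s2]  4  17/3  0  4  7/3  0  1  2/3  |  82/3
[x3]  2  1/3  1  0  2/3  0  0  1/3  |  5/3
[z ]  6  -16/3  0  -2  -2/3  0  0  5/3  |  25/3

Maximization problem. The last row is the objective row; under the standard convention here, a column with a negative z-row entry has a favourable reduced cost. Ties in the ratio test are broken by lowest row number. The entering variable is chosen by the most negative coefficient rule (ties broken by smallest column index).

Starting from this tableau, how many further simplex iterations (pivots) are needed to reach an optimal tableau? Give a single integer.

pivot: x2 in, s1 out → z = 27
pivot: x1 in, x3 out → z = 347/11
pivot: x4 in, s2 out → z = 713/22
No improving column remains; optimal.

3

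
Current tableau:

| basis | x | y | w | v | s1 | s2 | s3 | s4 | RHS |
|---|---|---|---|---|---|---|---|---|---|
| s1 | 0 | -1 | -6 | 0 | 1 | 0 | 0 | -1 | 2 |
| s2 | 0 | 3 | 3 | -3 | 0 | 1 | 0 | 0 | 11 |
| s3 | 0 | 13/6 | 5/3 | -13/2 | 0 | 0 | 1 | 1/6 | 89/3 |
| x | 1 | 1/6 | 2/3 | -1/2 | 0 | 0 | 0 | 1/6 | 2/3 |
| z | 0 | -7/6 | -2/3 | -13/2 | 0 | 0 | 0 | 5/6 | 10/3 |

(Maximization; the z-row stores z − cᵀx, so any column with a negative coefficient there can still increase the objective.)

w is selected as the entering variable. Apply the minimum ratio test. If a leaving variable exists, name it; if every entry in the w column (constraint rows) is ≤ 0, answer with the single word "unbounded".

x

Ratios: row 1 (s1): entry -6 ≤ 0, skip; row 2 (s2): 11/3 = 11/3; row 3 (s3): (89/3)/(5/3) = 89/5; row 4 (x): (2/3)/(2/3) = 1.
Minimum ratio is in the x row, so x leaves.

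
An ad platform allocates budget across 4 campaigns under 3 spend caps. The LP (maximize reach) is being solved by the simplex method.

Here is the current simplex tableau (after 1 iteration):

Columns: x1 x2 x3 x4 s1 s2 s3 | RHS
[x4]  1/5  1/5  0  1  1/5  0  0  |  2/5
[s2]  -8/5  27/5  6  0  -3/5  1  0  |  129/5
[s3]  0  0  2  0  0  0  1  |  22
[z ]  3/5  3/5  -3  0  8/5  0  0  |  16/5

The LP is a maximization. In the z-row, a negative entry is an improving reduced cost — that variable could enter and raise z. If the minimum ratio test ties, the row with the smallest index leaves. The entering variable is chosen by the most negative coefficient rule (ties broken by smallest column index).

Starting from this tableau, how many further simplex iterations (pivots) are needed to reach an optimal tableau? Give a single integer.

2

pivot: x3 in, s2 out → z = 161/10
pivot: x1 in, x4 out → z = 33/2
No improving column remains; optimal.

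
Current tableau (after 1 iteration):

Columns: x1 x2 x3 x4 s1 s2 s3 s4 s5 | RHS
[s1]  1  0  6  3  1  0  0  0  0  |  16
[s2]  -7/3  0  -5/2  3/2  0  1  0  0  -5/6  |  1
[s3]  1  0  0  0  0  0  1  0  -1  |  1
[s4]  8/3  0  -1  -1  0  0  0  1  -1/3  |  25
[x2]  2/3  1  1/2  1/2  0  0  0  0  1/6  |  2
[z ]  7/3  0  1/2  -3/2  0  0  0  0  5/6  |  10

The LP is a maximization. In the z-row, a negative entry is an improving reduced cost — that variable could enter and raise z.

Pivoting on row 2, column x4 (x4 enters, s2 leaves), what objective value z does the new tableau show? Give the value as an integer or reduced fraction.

11

Minimum ratio for x4: 1/(3/2) = 2/3.
z changes by −(z-row coeff of x4)·ratio = −(-3/2)·(2/3) = 1.
New z = 10 + 1 = 11.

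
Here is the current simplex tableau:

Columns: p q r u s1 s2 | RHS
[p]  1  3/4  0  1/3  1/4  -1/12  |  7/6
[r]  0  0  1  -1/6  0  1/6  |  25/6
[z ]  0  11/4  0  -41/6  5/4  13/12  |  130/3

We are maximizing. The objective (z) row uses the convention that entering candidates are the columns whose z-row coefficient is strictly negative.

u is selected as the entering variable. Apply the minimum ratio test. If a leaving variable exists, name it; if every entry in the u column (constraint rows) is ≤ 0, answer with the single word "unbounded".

p

Ratios: row 1 (p): (7/6)/(1/3) = 7/2; row 2 (r): entry -1/6 ≤ 0, skip.
Minimum ratio is in the p row, so p leaves.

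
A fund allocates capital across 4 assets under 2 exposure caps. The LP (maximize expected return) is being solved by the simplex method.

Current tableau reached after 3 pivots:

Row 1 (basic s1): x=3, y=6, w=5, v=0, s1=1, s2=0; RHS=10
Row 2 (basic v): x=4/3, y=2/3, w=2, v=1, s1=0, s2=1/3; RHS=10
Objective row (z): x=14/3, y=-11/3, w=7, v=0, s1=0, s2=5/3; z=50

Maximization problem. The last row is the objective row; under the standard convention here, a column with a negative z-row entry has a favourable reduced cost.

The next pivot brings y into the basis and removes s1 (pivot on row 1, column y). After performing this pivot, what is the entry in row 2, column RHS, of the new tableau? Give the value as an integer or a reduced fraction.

80/9

Pivot element is row 1, column y: 6.
Normalize row 1: new (row 1, RHS) = 10/6 = 5/3.
row 2 ← row 2 − (2/3)·(new row 1): 10 − (2/3)·(5/3) = 80/9.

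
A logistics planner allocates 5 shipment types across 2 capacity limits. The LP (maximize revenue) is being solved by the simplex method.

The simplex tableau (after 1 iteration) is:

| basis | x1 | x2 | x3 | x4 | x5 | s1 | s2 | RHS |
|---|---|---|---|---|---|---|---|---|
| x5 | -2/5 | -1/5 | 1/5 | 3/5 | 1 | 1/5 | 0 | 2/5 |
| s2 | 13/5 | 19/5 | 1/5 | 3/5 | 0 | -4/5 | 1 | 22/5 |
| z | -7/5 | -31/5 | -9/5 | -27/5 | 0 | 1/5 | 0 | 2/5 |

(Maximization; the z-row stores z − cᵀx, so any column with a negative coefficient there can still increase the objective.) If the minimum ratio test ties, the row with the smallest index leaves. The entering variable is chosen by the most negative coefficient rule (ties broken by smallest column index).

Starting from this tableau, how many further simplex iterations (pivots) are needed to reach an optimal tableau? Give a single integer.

2

pivot: x2 in, s2 out → z = 144/19
pivot: x4 in, x5 out → z = 12
No improving column remains; optimal.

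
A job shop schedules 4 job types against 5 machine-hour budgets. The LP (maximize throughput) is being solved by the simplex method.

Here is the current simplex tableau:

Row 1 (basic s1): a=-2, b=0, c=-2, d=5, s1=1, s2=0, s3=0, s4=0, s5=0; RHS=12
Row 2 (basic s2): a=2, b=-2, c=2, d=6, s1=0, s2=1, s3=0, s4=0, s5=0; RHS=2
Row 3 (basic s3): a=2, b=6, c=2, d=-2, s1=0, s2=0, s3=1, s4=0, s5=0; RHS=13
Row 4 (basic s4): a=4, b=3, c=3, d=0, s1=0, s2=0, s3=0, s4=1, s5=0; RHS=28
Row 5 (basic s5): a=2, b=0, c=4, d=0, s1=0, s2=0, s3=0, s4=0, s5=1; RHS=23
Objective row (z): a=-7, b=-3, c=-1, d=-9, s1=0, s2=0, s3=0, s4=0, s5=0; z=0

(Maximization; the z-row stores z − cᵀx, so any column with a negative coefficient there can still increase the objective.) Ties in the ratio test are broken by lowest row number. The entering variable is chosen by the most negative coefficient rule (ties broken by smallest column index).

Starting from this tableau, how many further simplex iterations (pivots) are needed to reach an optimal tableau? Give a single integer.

pivot: d in, s2 out → z = 3
pivot: b in, s3 out → z = 147/8
pivot: a in, d out → z = 83/4
No improving column remains; optimal.

3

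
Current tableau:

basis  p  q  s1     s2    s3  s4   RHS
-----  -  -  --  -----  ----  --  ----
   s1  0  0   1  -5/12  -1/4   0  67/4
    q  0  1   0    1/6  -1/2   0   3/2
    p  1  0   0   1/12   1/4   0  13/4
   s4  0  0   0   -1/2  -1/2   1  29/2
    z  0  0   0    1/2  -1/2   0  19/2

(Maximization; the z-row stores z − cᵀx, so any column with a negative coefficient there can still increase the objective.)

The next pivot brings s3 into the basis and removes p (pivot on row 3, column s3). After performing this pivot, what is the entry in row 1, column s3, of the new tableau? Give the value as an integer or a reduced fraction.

Pivot element is row 3, column s3: 1/4.
Normalize row 3: new (row 3, s3) = (1/4)/(1/4) = 1.
row 1 ← row 1 − (-1/4)·(new row 3): -1/4 − (-1/4)·1 = 0.

0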